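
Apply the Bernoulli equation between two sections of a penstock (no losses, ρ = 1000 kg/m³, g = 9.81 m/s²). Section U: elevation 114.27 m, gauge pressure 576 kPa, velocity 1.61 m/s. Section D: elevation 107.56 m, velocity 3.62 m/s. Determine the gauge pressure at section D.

Pressure head at U: ψ₁ = P₁/(ρg) = 576×1000 / (1000 × 9.81) = 58.72 m.
Velocity heads: v₁²/2g = 1.61²/19.62 = 0.132 m; v₂²/2g = 3.62²/19.62 = 0.668 m.
Total head H = z₁ + ψ₁ + v₁²/2g = 114.27 + 58.72 + 0.132 = 173.12 m.
ψ₂ = H − z₂ − v₂²/2g = 173.12 − 107.56 − 0.668 = 64.89 m.
P₂ = ρgψ₂ = 1000 × 9.81 × 64.89 ≈ 637 kPa.

P₂ ≈ 637 kPa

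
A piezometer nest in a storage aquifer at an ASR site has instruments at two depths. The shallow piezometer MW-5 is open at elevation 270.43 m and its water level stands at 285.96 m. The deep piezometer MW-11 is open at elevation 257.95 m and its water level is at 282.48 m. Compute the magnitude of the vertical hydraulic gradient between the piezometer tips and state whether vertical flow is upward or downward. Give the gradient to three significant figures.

|i_v| ≈ 0.279; vertical flow is downward

Total head at MW-5: h = 285.96 m (water level in the standpipe).
Total head at MW-11: h = 282.48 m.
Δh = h(MW-5) − h(MW-11) = 285.96 − 282.48 = 3.48 m.
Vertical separation Δz = 270.43 − 257.95 = 12.48 m.
|i_v| = |Δh| / Δz = 3.48 / 12.48 = 0.279.
Head is higher in the shallow piezometer, so vertical flow is downward (recharge condition).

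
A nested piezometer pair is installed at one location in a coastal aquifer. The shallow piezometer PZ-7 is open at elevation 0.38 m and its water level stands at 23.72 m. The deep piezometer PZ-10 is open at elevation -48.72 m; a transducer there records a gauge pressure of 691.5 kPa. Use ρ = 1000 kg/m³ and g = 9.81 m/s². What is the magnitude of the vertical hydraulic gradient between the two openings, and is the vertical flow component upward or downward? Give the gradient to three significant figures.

|i_v| ≈ 0.0397; vertical flow is downward

Total head at PZ-7: h = 23.72 m (water level in the standpipe).
Pressure head at PZ-10: ψ = P/(ρg) = 691.5×1000 / (1000 × 9.81) = 70.49 m.
Total head at PZ-10: h = z + ψ = -48.72 + 70.49 = 21.77 m.
Δh = h(PZ-7) − h(PZ-10) = 23.72 − 21.77 = 1.95 m.
Vertical separation Δz = 0.38 − (-48.72) = 49.10 m.
|i_v| = |Δh| / Δz = 1.95 / 49.10 = 0.0397.
Head is higher in the shallow piezometer, so vertical flow is downward (recharge condition).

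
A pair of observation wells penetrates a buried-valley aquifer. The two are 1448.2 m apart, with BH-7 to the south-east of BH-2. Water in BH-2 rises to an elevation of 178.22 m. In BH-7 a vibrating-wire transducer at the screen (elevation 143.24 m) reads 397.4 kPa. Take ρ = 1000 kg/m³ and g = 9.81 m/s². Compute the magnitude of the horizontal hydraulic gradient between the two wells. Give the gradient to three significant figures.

i ≈ 0.00382

Total head at BH-2: h = 178.22 m (water level in the piezometer is the total head).
Pressure head at BH-7: ψ = P/(ρg) = 397.4×1000 / (1000 × 9.81) = 40.51 m.
Total head at BH-7: h = z + ψ = 143.24 + 40.51 = 183.75 m.
Head difference: h(BH-2) − h(BH-7) = 178.22 − 183.75 = -5.53 m.
Hydraulic gradient: i = |Δh| / L = 5.53 / 1448.2 = 0.00382.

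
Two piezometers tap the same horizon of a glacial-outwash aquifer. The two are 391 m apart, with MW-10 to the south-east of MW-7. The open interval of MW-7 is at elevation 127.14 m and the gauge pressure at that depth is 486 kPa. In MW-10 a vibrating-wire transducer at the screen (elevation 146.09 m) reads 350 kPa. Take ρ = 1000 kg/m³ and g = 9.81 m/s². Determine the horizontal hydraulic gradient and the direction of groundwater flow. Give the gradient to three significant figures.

i ≈ 0.0130; groundwater flows toward the north-west

Pressure head at MW-7: ψ = P/(ρg) = 486×1000 / (1000 × 9.81) = 49.54 m.
Total head at MW-7: h = z + ψ = 127.14 + 49.54 = 176.68 m.
Pressure head at MW-10: ψ = P/(ρg) = 350×1000 / (1000 × 9.81) = 35.68 m.
Total head at MW-10: h = z + ψ = 146.09 + 35.68 = 181.77 m.
Head difference: h(MW-7) − h(MW-10) = 176.68 − 181.77 = -5.09 m.
Hydraulic gradient: i = |Δh| / L = 5.09 / 391 = 0.0130.
Flow is from higher to lower head: from MW-10 toward MW-7, i.e. toward the north-west.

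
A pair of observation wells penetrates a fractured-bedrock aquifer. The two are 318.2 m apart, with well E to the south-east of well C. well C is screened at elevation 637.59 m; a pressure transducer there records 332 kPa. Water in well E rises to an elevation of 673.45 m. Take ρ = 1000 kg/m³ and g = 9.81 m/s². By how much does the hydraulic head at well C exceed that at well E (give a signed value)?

Δh ≈ -2.02 m

Pressure head at well C: ψ = P/(ρg) = 332×1000 / (1000 × 9.81) = 33.84 m.
Total head at well C: h = z + ψ = 637.59 + 33.84 = 671.43 m.
Total head at well E: h = 673.45 m (water level in the piezometer is the total head).
Head difference: h(well C) − h(well E) = 671.43 − 673.45 = -2.02 m.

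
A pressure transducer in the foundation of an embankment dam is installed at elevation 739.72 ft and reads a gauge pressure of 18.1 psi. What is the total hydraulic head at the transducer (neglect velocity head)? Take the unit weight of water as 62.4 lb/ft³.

ψ = 144·P/γ = 144 × 18.1 / 62.4 = 41.77 ft.
h = z + ψ = 739.72 + 41.77 = 781.49 ft.

h ≈ 781.49 ft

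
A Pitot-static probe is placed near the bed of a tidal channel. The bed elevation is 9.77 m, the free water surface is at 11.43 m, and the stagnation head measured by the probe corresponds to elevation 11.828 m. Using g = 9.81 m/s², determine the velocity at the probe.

Near the bed, under hydrostatic conditions, the piezometric head (z + ψ) equals the free-surface elevation, 11.43 m.
Velocity head = total − piezometric = 11.828 − 11.43 = 0.398 m.
v = √(2g·h_v) = √(2 × 9.81 × 0.398) = 2.79 m/s.

v ≈ 2.79 m/s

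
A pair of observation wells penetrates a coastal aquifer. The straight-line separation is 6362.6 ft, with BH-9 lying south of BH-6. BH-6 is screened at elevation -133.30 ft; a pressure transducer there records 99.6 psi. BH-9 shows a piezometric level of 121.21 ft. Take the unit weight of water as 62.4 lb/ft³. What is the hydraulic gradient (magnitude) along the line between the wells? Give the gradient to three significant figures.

i ≈ 0.00388

Pressure head at BH-6: ψ = 144·P/γ = 144 × 99.6 / 62.4 = 229.85 ft.
Total head at BH-6: h = z + ψ = -133.30 + 229.85 = 96.55 ft.
Total head at BH-9: h = 121.21 ft (water level in the piezometer is the total head).
Head difference: h(BH-6) − h(BH-9) = 96.55 − 121.21 = -24.66 ft.
Hydraulic gradient: i = |Δh| / L = 24.66 / 6362.6 = 0.00388.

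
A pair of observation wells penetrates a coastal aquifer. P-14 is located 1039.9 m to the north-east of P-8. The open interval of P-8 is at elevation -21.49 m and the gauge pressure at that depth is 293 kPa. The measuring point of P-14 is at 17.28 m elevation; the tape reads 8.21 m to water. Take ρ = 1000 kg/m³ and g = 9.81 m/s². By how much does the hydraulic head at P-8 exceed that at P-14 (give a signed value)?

Pressure head at P-8: ψ = P/(ρg) = 293×1000 / (1000 × 9.81) = 29.87 m.
Total head at P-8: h = z + ψ = -21.49 + 29.87 = 8.38 m.
Total head at P-14: h = 17.28 − 8.21 = 9.07 m.
Head difference: h(P-8) − h(P-14) = 8.38 − 9.07 = -0.69 m.

Δh ≈ -0.69 m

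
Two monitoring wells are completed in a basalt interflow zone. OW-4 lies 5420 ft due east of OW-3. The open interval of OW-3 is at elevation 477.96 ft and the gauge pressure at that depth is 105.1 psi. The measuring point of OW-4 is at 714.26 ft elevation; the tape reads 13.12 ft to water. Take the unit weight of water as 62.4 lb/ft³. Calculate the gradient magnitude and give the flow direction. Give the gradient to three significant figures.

i ≈ 0.00357; groundwater flows toward the east

Pressure head at OW-3: ψ = 144·P/γ = 144 × 105.1 / 62.4 = 242.54 ft.
Total head at OW-3: h = z + ψ = 477.96 + 242.54 = 720.50 ft.
Total head at OW-4: h = 714.26 − 13.12 = 701.14 ft.
Head difference: h(OW-3) − h(OW-4) = 720.50 − 701.14 = 19.36 ft.
Hydraulic gradient: i = |Δh| / L = 19.36 / 5420 = 0.00357.
Flow is from higher to lower head: from OW-3 toward OW-4, i.e. toward the east.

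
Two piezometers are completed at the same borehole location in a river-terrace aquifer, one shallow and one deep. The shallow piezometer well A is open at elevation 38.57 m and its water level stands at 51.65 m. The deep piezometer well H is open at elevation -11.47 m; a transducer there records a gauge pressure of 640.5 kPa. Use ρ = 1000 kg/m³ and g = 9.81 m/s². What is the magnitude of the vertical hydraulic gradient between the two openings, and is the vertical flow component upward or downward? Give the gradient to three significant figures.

|i_v| ≈ 0.0434; vertical flow is upward

Total head at well A: h = 51.65 m (water level in the standpipe).
Pressure head at well H: ψ = P/(ρg) = 640.5×1000 / (1000 × 9.81) = 65.29 m.
Total head at well H: h = z + ψ = -11.47 + 65.29 = 53.82 m.
Δh = h(well A) − h(well H) = 51.65 − 53.82 = -2.17 m.
Vertical separation Δz = 38.57 − (-11.47) = 50.04 m.
|i_v| = |Δh| / Δz = 2.17 / 50.04 = 0.0434.
Head is higher in the deep piezometer, so vertical flow is upward (discharge condition).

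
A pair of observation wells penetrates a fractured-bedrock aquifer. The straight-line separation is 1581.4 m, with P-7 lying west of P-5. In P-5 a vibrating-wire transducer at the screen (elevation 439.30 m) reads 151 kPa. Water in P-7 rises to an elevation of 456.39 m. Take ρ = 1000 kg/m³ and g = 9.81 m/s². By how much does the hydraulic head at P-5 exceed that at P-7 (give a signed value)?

Pressure head at P-5: ψ = P/(ρg) = 151×1000 / (1000 × 9.81) = 15.39 m.
Total head at P-5: h = z + ψ = 439.30 + 15.39 = 454.69 m.
Total head at P-7: h = 456.39 m (water level in the piezometer is the total head).
Head difference: h(P-5) − h(P-7) = 454.69 − 456.39 = -1.70 m.

Δh ≈ -1.70 m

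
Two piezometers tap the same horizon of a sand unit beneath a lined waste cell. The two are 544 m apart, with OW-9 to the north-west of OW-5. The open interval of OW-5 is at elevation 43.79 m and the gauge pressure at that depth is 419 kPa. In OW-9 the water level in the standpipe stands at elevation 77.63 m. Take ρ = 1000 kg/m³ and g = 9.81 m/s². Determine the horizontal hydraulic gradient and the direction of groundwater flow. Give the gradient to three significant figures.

Pressure head at OW-5: ψ = P/(ρg) = 419×1000 / (1000 × 9.81) = 42.71 m.
Total head at OW-5: h = z + ψ = 43.79 + 42.71 = 86.50 m.
Total head at OW-9: h = 77.63 m (water level in the piezometer is the total head).
Head difference: h(OW-5) − h(OW-9) = 86.50 − 77.63 = 8.87 m.
Hydraulic gradient: i = |Δh| / L = 8.87 / 544 = 0.0163.
Flow is from higher to lower head: from OW-5 toward OW-9, i.e. toward the north-west.

i ≈ 0.0163; groundwater flows toward the north-west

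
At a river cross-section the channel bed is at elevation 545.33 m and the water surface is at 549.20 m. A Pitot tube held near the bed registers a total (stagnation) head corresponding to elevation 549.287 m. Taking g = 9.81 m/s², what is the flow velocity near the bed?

v ≈ 1.31 m/s

Near the bed, under hydrostatic conditions, the piezometric head (z + ψ) equals the free-surface elevation, 549.20 m.
Velocity head = total − piezometric = 549.287 − 549.20 = 0.087 m.
v = √(2g·h_v) = √(2 × 9.81 × 0.087) = 1.31 m/s.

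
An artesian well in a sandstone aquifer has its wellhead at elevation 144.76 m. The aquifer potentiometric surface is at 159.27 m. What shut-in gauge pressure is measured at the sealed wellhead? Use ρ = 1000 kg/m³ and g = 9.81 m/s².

Head above the cap: Δh = 159.27 − 144.76 = 14.51 m.
P = ρgΔh = 1000 × 9.81 × 14.51 = 142343 Pa ≈ 142 kPa.

P ≈ 142 kPa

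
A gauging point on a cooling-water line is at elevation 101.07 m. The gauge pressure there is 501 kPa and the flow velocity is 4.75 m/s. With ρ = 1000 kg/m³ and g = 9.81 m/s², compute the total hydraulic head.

h ≈ 153.29 m

Pressure head ψ = P/(ρg) = 501×1000 / (1000 × 9.81) = 51.07 m.
Velocity head = v²/(2g) = 4.75² / (2 × 9.81) = 1.150 m.
h = z + ψ + v²/(2g) = 101.07 + 51.07 + 1.150 = 153.29 m.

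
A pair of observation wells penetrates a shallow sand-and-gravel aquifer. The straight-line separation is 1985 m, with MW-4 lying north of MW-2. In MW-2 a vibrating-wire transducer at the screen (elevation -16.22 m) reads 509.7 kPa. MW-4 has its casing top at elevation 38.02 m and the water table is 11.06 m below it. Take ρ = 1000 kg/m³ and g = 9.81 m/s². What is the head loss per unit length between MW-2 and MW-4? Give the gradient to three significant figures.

Pressure head at MW-2: ψ = P/(ρg) = 509.7×1000 / (1000 × 9.81) = 51.96 m.
Total head at MW-2: h = z + ψ = -16.22 + 51.96 = 35.74 m.
Total head at MW-4: h = 38.02 − 11.06 = 26.96 m.
Head difference: h(MW-2) − h(MW-4) = 35.74 − 26.96 = 8.78 m.
Hydraulic gradient: i = |Δh| / L = 8.78 / 1985 = 0.00442.

i ≈ 0.00442 m/m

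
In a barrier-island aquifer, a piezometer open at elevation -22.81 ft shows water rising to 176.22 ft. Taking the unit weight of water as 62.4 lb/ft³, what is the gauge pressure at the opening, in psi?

Pressure head ψ = h − z = 176.22 − (-22.81) = 199.03 ft.
P = γ·ψ / 144 = 62.4 × 199.03 / 144 = 86.2 psi.

P ≈ 86.2 psi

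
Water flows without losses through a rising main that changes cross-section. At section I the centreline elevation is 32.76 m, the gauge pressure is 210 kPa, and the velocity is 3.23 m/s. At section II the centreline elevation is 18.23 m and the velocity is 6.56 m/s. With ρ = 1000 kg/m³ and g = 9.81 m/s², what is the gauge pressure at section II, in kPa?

Pressure head at I: ψ₁ = P₁/(ρg) = 210×1000 / (1000 × 9.81) = 21.41 m.
Velocity heads: v₁²/2g = 3.23²/19.62 = 0.532 m; v₂²/2g = 6.56²/19.62 = 2.193 m.
Total head H = z₁ + ψ₁ + v₁²/2g = 32.76 + 21.41 + 0.532 = 54.70 m.
ψ₂ = H − z₂ − v₂²/2g = 54.70 − 18.23 − 2.193 = 34.28 m.
P₂ = ρgψ₂ = 1000 × 9.81 × 34.28 ≈ 336 kPa.

P₂ ≈ 336 kPa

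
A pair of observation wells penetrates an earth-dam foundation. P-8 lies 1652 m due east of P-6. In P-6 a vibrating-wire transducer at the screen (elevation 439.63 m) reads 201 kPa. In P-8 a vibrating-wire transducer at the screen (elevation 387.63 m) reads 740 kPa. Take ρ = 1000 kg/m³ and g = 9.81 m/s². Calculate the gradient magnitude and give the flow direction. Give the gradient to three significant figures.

Pressure head at P-6: ψ = P/(ρg) = 201×1000 / (1000 × 9.81) = 20.49 m.
Total head at P-6: h = z + ψ = 439.63 + 20.49 = 460.12 m.
Pressure head at P-8: ψ = P/(ρg) = 740×1000 / (1000 × 9.81) = 75.43 m.
Total head at P-8: h = z + ψ = 387.63 + 75.43 = 463.06 m.
Head difference: h(P-6) − h(P-8) = 460.12 − 463.06 = -2.94 m.
Hydraulic gradient: i = |Δh| / L = 2.94 / 1652 = 0.00178.
Flow is from higher to lower head: from P-8 toward P-6, i.e. toward the west.

i ≈ 0.00178; groundwater flows toward the west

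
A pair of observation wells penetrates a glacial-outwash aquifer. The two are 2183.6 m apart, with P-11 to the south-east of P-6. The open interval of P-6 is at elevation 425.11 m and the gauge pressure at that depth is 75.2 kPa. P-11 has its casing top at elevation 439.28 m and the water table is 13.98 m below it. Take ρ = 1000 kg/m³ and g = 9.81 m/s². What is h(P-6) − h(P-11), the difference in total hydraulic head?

Δh ≈ 7.48 m

Pressure head at P-6: ψ = P/(ρg) = 75.2×1000 / (1000 × 9.81) = 7.67 m.
Total head at P-6: h = z + ψ = 425.11 + 7.67 = 432.78 m.
Total head at P-11: h = 439.28 − 13.98 = 425.30 m.
Head difference: h(P-6) − h(P-11) = 432.78 − 425.30 = 7.48 m.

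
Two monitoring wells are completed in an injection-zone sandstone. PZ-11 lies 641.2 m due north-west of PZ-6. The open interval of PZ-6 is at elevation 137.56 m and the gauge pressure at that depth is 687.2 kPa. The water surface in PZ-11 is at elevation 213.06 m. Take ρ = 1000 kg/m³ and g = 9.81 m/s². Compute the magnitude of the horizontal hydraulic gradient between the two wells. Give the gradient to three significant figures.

Pressure head at PZ-6: ψ = P/(ρg) = 687.2×1000 / (1000 × 9.81) = 70.05 m.
Total head at PZ-6: h = z + ψ = 137.56 + 70.05 = 207.61 m.
Total head at PZ-11: h = 213.06 m (water level in the piezometer is the total head).
Head difference: h(PZ-6) − h(PZ-11) = 207.61 − 213.06 = -5.45 m.
Hydraulic gradient: i = |Δh| / L = 5.45 / 641.2 = 0.00850.

i ≈ 0.00850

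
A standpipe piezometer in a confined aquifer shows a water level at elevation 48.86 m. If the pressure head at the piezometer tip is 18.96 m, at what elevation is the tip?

z = h − ψ = 48.86 − 18.96 = 29.90 m.

z ≈ 29.90 m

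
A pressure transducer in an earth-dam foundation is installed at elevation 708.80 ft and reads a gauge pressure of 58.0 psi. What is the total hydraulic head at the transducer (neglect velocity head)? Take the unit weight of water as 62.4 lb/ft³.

ψ = 144·P/γ = 144 × 58.0 / 62.4 = 133.85 ft.
h = z + ψ = 708.80 + 133.85 = 842.65 ft.

h ≈ 842.65 ft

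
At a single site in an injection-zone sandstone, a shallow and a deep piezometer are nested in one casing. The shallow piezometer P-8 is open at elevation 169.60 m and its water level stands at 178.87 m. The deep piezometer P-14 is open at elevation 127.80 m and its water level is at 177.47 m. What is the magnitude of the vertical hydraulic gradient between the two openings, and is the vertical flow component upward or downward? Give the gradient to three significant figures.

Total head at P-8: h = 178.87 m (water level in the standpipe).
Total head at P-14: h = 177.47 m.
Δh = h(P-8) − h(P-14) = 178.87 − 177.47 = 1.40 m.
Vertical separation Δz = 169.60 − 127.80 = 41.80 m.
|i_v| = |Δh| / Δz = 1.40 / 41.80 = 0.0335.
Head is higher in the shallow piezometer, so vertical flow is downward (recharge condition).

|i_v| ≈ 0.0335; vertical flow is downward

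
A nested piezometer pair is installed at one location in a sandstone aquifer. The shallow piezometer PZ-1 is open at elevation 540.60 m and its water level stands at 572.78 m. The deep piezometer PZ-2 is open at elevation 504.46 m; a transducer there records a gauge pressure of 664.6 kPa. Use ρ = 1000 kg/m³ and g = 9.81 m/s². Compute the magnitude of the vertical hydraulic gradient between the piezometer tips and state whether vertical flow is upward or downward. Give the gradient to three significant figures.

|i_v| ≈ 0.0158; vertical flow is downward

Total head at PZ-1: h = 572.78 m (water level in the standpipe).
Pressure head at PZ-2: ψ = P/(ρg) = 664.6×1000 / (1000 × 9.81) = 67.75 m.
Total head at PZ-2: h = z + ψ = 504.46 + 67.75 = 572.21 m.
Δh = h(PZ-1) − h(PZ-2) = 572.78 − 572.21 = 0.57 m.
Vertical separation Δz = 540.60 − 504.46 = 36.14 m.
|i_v| = |Δh| / Δz = 0.57 / 36.14 = 0.0158.
Head is higher in the shallow piezometer, so vertical flow is downward (recharge condition).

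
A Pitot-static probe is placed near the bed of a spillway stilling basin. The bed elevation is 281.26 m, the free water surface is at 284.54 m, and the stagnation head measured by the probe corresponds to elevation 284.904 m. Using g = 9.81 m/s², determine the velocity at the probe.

Near the bed, under hydrostatic conditions, the piezometric head (z + ψ) equals the free-surface elevation, 284.54 m.
Velocity head = total − piezometric = 284.904 − 284.54 = 0.364 m.
v = √(2g·h_v) = √(2 × 9.81 × 0.364) = 2.67 m/s.

v ≈ 2.67 m/s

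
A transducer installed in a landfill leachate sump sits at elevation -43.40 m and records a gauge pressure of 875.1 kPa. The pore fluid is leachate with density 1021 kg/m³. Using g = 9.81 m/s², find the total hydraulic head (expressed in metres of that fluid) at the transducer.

h ≈ 43.97 m

ψ = P/(ρg) = 875.1×1000 / (1021 × 9.81) = 87.37 m.
h = z + ψ = -43.40 + 87.37 = 43.97 m.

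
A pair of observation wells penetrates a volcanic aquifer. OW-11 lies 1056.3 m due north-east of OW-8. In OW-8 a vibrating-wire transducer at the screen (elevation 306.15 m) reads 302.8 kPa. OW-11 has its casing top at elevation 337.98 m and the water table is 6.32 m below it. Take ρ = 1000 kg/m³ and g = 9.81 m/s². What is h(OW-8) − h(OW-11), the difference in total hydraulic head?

Pressure head at OW-8: ψ = P/(ρg) = 302.8×1000 / (1000 × 9.81) = 30.87 m.
Total head at OW-8: h = z + ψ = 306.15 + 30.87 = 337.02 m.
Total head at OW-11: h = 337.98 − 6.32 = 331.66 m.
Head difference: h(OW-8) − h(OW-11) = 337.02 − 331.66 = 5.36 m.

Δh ≈ 5.36 m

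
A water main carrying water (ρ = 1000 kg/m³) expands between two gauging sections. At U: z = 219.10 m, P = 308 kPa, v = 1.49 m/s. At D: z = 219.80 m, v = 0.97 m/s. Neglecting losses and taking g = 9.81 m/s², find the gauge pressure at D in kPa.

P₂ ≈ 302 kPa

Pressure head at U: ψ₁ = P₁/(ρg) = 308×1000 / (1000 × 9.81) = 31.40 m.
Velocity heads: v₁²/2g = 1.49²/19.62 = 0.113 m; v₂²/2g = 0.97²/19.62 = 0.048 m.
Total head H = z₁ + ψ₁ + v₁²/2g = 219.10 + 31.40 + 0.113 = 250.61 m.
ψ₂ = H − z₂ − v₂²/2g = 250.61 − 219.80 − 0.048 = 30.76 m.
P₂ = ρgψ₂ = 1000 × 9.81 × 30.76 ≈ 302 kPa.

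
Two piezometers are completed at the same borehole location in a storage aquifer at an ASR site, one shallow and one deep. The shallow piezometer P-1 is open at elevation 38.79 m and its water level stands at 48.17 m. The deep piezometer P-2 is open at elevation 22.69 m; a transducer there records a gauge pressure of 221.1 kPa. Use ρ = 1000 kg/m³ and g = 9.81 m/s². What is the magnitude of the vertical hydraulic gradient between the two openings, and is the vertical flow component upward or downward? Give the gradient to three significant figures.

Total head at P-1: h = 48.17 m (water level in the standpipe).
Pressure head at P-2: ψ = P/(ρg) = 221.1×1000 / (1000 × 9.81) = 22.54 m.
Total head at P-2: h = z + ψ = 22.69 + 22.54 = 45.23 m.
Δh = h(P-1) − h(P-2) = 48.17 − 45.23 = 2.94 m.
Vertical separation Δz = 38.79 − 22.69 = 16.10 m.
|i_v| = |Δh| / Δz = 2.94 / 16.10 = 0.183.
Head is higher in the shallow piezometer, so vertical flow is downward (recharge condition).

|i_v| ≈ 0.183; vertical flow is downward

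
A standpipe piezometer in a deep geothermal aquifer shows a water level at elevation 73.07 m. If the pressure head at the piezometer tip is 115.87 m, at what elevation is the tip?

z ≈ -42.80 m

z = h − ψ = 73.07 − 115.87 = -42.80 m.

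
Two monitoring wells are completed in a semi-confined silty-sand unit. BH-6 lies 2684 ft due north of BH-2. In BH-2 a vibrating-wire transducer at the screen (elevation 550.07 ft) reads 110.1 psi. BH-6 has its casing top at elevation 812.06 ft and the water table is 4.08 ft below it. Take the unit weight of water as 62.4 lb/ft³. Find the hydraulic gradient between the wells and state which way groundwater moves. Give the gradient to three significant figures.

i ≈ 0.00143; groundwater flows toward the south

Pressure head at BH-2: ψ = 144·P/γ = 144 × 110.1 / 62.4 = 254.08 ft.
Total head at BH-2: h = z + ψ = 550.07 + 254.08 = 804.15 ft.
Total head at BH-6: h = 812.06 − 4.08 = 807.98 ft.
Head difference: h(BH-2) − h(BH-6) = 804.15 − 807.98 = -3.83 ft.
Hydraulic gradient: i = |Δh| / L = 3.83 / 2684 = 0.00143.
Flow is from higher to lower head: from BH-6 toward BH-2, i.e. toward the south.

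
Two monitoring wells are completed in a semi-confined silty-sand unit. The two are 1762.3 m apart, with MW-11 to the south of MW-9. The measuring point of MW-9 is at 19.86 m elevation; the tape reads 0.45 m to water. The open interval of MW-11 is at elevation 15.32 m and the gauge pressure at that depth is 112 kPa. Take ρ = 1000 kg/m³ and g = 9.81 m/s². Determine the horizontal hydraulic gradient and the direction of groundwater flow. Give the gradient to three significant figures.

i ≈ 0.00416; groundwater flows toward the north

Total head at MW-9: h = 19.86 − 0.45 = 19.41 m.
Pressure head at MW-11: ψ = P/(ρg) = 112×1000 / (1000 × 9.81) = 11.42 m.
Total head at MW-11: h = z + ψ = 15.32 + 11.42 = 26.74 m.
Head difference: h(MW-9) − h(MW-11) = 19.41 − 26.74 = -7.33 m.
Hydraulic gradient: i = |Δh| / L = 7.33 / 1762.3 = 0.00416.
Flow is from higher to lower head: from MW-11 toward MW-9, i.e. toward the north.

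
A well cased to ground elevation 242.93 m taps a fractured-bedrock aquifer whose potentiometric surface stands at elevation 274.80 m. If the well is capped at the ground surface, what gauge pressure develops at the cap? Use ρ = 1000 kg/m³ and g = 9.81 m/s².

P ≈ 313 kPa

Head above the cap: Δh = 274.80 − 242.93 = 31.87 m.
P = ρgΔh = 1000 × 9.81 × 31.87 = 312645 Pa ≈ 313 kPa.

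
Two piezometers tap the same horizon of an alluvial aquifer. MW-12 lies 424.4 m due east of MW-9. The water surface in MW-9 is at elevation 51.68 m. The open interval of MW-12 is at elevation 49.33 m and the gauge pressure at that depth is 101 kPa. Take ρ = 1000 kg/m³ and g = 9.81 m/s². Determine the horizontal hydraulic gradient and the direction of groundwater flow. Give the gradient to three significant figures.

i ≈ 0.0187; groundwater flows toward the west

Total head at MW-9: h = 51.68 m (water level in the piezometer is the total head).
Pressure head at MW-12: ψ = P/(ρg) = 101×1000 / (1000 × 9.81) = 10.30 m.
Total head at MW-12: h = z + ψ = 49.33 + 10.30 = 59.63 m.
Head difference: h(MW-9) − h(MW-12) = 51.68 − 59.63 = -7.95 m.
Hydraulic gradient: i = |Δh| / L = 7.95 / 424.4 = 0.0187.
Flow is from higher to lower head: from MW-12 toward MW-9, i.e. toward the west.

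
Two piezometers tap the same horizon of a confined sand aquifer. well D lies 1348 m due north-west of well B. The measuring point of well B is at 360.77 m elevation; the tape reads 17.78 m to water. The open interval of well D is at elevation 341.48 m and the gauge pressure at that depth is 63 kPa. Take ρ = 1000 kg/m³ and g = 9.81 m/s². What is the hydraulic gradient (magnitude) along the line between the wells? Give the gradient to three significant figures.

Total head at well B: h = 360.77 − 17.78 = 342.99 m.
Pressure head at well D: ψ = P/(ρg) = 63×1000 / (1000 × 9.81) = 6.42 m.
Total head at well D: h = z + ψ = 341.48 + 6.42 = 347.90 m.
Head difference: h(well B) − h(well D) = 342.99 − 347.90 = -4.91 m.
Hydraulic gradient: i = |Δh| / L = 4.91 / 1348 = 0.00364.

i ≈ 0.00364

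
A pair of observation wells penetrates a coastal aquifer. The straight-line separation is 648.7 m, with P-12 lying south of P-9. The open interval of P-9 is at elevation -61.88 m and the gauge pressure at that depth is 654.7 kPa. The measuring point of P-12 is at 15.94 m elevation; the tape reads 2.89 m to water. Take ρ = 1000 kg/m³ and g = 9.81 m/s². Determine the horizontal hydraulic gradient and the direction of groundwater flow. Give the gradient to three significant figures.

Pressure head at P-9: ψ = P/(ρg) = 654.7×1000 / (1000 × 9.81) = 66.74 m.
Total head at P-9: h = z + ψ = -61.88 + 66.74 = 4.86 m.
Total head at P-12: h = 15.94 − 2.89 = 13.05 m.
Head difference: h(P-9) − h(P-12) = 4.86 − 13.05 = -8.19 m.
Hydraulic gradient: i = |Δh| / L = 8.19 / 648.7 = 0.0126.
Flow is from higher to lower head: from P-12 toward P-9, i.e. toward the north.

i ≈ 0.0126; groundwater flows toward the north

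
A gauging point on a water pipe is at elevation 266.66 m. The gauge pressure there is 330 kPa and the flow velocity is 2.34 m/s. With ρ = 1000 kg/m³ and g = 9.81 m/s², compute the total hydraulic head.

h ≈ 300.58 m

Pressure head ψ = P/(ρg) = 330×1000 / (1000 × 9.81) = 33.64 m.
Velocity head = v²/(2g) = 2.34² / (2 × 9.81) = 0.279 m.
h = z + ψ + v²/(2g) = 266.66 + 33.64 + 0.279 = 300.58 m.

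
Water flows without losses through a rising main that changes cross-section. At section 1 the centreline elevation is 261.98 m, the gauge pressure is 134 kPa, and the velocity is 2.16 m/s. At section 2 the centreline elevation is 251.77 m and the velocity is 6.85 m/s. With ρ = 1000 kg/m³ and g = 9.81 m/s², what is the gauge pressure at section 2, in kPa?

P₂ ≈ 213 kPa

Pressure head at 1: ψ₁ = P₁/(ρg) = 134×1000 / (1000 × 9.81) = 13.66 m.
Velocity heads: v₁²/2g = 2.16²/19.62 = 0.238 m; v₂²/2g = 6.85²/19.62 = 2.392 m.
Total head H = z₁ + ψ₁ + v₁²/2g = 261.98 + 13.66 + 0.238 = 275.88 m.
ψ₂ = H − z₂ − v₂²/2g = 275.88 − 251.77 − 2.392 = 21.72 m.
P₂ = ρgψ₂ = 1000 × 9.81 × 21.72 ≈ 213 kPa.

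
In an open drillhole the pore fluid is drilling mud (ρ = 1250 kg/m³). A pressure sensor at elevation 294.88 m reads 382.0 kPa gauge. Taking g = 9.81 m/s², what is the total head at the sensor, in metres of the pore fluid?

ψ = P/(ρg) = 382.0×1000 / (1250 × 9.81) = 31.15 m.
h = z + ψ = 294.88 + 31.15 = 326.03 m.

h ≈ 326.03 m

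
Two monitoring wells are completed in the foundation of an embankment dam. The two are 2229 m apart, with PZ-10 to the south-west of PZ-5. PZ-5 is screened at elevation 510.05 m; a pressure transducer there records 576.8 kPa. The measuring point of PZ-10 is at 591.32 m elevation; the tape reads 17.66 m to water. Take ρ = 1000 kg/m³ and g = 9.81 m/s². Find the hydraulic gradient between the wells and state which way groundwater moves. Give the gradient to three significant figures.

i ≈ 0.00216; groundwater flows toward the north-east

Pressure head at PZ-5: ψ = P/(ρg) = 576.8×1000 / (1000 × 9.81) = 58.80 m.
Total head at PZ-5: h = z + ψ = 510.05 + 58.80 = 568.85 m.
Total head at PZ-10: h = 591.32 − 17.66 = 573.66 m.
Head difference: h(PZ-5) − h(PZ-10) = 568.85 − 573.66 = -4.81 m.
Hydraulic gradient: i = |Δh| / L = 4.81 / 2229 = 0.00216.
Flow is from higher to lower head: from PZ-10 toward PZ-5, i.e. toward the north-east.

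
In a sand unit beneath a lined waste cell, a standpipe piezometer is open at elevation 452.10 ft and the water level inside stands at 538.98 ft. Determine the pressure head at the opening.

ψ ≈ 86.88 ft

Total head h = 538.98 ft (the water-surface elevation in the piezometer).
Pressure head ψ = h − z = 538.98 − 452.10 = 86.88 ft.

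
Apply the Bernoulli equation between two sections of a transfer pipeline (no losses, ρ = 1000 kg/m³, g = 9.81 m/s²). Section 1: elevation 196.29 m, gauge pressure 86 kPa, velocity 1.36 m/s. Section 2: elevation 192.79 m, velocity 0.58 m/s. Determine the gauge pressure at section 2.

P₂ ≈ 121 kPa

Pressure head at 1: ψ₁ = P₁/(ρg) = 86×1000 / (1000 × 9.81) = 8.77 m.
Velocity heads: v₁²/2g = 1.36²/19.62 = 0.094 m; v₂²/2g = 0.58²/19.62 = 0.017 m.
Total head H = z₁ + ψ₁ + v₁²/2g = 196.29 + 8.77 + 0.094 = 205.15 m.
ψ₂ = H − z₂ − v₂²/2g = 205.15 − 192.79 − 0.017 = 12.34 m.
P₂ = ρgψ₂ = 1000 × 9.81 × 12.34 ≈ 121 kPa.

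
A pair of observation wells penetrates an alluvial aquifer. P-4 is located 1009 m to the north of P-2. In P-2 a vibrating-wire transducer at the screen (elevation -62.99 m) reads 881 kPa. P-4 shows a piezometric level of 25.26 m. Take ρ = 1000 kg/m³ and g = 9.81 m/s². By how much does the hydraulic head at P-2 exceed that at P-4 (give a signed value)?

Δh ≈ 1.56 m

Pressure head at P-2: ψ = P/(ρg) = 881×1000 / (1000 × 9.81) = 89.81 m.
Total head at P-2: h = z + ψ = -62.99 + 89.81 = 26.82 m.
Total head at P-4: h = 25.26 m (water level in the piezometer is the total head).
Head difference: h(P-2) − h(P-4) = 26.82 − 25.26 = 1.56 m.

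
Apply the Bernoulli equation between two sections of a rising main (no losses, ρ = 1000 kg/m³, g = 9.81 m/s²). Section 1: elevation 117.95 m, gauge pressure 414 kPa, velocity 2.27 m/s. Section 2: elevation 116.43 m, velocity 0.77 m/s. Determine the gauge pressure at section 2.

Pressure head at 1: ψ₁ = P₁/(ρg) = 414×1000 / (1000 × 9.81) = 42.20 m.
Velocity heads: v₁²/2g = 2.27²/19.62 = 0.263 m; v₂²/2g = 0.77²/19.62 = 0.030 m.
Total head H = z₁ + ψ₁ + v₁²/2g = 117.95 + 42.20 + 0.263 = 160.41 m.
ψ₂ = H − z₂ − v₂²/2g = 160.41 − 116.43 − 0.030 = 43.95 m.
P₂ = ρgψ₂ = 1000 × 9.81 × 43.95 ≈ 431 kPa.

P₂ ≈ 431 kPa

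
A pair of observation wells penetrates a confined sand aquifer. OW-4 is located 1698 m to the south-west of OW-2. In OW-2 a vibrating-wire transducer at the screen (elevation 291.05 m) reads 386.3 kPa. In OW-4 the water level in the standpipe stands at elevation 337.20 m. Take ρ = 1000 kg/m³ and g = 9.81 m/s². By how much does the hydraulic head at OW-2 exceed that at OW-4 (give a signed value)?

Pressure head at OW-2: ψ = P/(ρg) = 386.3×1000 / (1000 × 9.81) = 39.38 m.
Total head at OW-2: h = z + ψ = 291.05 + 39.38 = 330.43 m.
Total head at OW-4: h = 337.20 m (water level in the piezometer is the total head).
Head difference: h(OW-2) − h(OW-4) = 330.43 − 337.20 = -6.77 m.

Δh ≈ -6.77 m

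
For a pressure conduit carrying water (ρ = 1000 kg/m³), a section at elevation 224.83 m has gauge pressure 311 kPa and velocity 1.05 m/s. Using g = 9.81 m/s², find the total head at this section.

Pressure head ψ = P/(ρg) = 311×1000 / (1000 × 9.81) = 31.70 m.
Velocity head = v²/(2g) = 1.05² / (2 × 9.81) = 0.056 m.
h = z + ψ + v²/(2g) = 224.83 + 31.70 + 0.056 = 256.59 m.

h ≈ 256.59 m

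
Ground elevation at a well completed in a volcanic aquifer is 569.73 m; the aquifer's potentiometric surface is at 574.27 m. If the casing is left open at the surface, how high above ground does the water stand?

≈ 4.54 m above ground

Water rises to the potentiometric surface, so the rise above ground = 574.27 − 569.73 = 4.54 m.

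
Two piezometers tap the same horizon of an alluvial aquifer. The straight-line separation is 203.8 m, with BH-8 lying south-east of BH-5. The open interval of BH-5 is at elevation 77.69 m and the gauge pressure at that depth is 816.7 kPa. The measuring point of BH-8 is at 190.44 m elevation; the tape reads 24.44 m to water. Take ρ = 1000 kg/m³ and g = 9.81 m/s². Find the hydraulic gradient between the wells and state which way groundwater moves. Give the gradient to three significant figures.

Pressure head at BH-5: ψ = P/(ρg) = 816.7×1000 / (1000 × 9.81) = 83.25 m.
Total head at BH-5: h = z + ψ = 77.69 + 83.25 = 160.94 m.
Total head at BH-8: h = 190.44 − 24.44 = 166.00 m.
Head difference: h(BH-5) − h(BH-8) = 160.94 − 166.00 = -5.06 m.
Hydraulic gradient: i = |Δh| / L = 5.06 / 203.8 = 0.0248.
Flow is from higher to lower head: from BH-8 toward BH-5, i.e. toward the north-west.

i ≈ 0.0248; groundwater flows toward the north-west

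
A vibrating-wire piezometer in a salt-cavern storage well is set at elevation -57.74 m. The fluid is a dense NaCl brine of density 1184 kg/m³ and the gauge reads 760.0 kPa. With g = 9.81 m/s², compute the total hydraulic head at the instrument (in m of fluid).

h ≈ 7.69 m

ψ = P/(ρg) = 760.0×1000 / (1184 × 9.81) = 65.43 m.
h = z + ψ = -57.74 + 65.43 = 7.69 m.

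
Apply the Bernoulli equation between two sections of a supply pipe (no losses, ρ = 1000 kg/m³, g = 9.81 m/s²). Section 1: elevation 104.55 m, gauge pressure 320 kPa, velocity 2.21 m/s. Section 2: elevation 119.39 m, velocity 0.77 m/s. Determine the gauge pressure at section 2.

Pressure head at 1: ψ₁ = P₁/(ρg) = 320×1000 / (1000 × 9.81) = 32.62 m.
Velocity heads: v₁²/2g = 2.21²/19.62 = 0.249 m; v₂²/2g = 0.77²/19.62 = 0.030 m.
Total head H = z₁ + ψ₁ + v₁²/2g = 104.55 + 32.62 + 0.249 = 137.42 m.
ψ₂ = H − z₂ − v₂²/2g = 137.42 − 119.39 − 0.030 = 18.00 m.
P₂ = ρgψ₂ = 1000 × 9.81 × 18.00 ≈ 177 kPa.

P₂ ≈ 177 kPa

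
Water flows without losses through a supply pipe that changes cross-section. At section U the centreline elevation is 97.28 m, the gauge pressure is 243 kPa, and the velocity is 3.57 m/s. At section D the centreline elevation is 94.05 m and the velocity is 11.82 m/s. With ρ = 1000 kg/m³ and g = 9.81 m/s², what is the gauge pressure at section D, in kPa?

Pressure head at U: ψ₁ = P₁/(ρg) = 243×1000 / (1000 × 9.81) = 24.77 m.
Velocity heads: v₁²/2g = 3.57²/19.62 = 0.650 m; v₂²/2g = 11.82²/19.62 = 7.121 m.
Total head H = z₁ + ψ₁ + v₁²/2g = 97.28 + 24.77 + 0.650 = 122.70 m.
ψ₂ = H − z₂ − v₂²/2g = 122.70 − 94.05 − 7.121 = 21.53 m.
P₂ = ρgψ₂ = 1000 × 9.81 × 21.53 ≈ 211 kPa.

P₂ ≈ 211 kPa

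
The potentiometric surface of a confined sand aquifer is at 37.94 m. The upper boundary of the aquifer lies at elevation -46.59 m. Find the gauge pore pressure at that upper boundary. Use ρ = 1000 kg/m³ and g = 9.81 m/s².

P ≈ 829 kPa

Pressure head at the aquifer top: ψ = h − z = 37.94 − (-46.59) = 84.53 m.
P = ρgψ = 1000 × 9.81 × 84.53 = 829239 Pa ≈ 829 kPa.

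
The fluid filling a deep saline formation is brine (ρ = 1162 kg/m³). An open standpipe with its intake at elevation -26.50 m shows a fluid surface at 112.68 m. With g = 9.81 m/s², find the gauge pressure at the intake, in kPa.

P ≈ 1590 kPa

Pressure head ψ = h − z = 112.68 − (-26.50) = 139.18 m.
P = ρgψ = 1162 × 9.81 × 139.18 = 1586543 Pa ≈ 1590 kPa.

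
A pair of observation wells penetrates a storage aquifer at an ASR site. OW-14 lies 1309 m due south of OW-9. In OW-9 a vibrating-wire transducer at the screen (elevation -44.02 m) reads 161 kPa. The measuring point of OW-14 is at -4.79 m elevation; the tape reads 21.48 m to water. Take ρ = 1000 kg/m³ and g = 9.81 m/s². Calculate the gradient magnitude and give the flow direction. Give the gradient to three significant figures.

i ≈ 0.00102; groundwater flows toward the north

Pressure head at OW-9: ψ = P/(ρg) = 161×1000 / (1000 × 9.81) = 16.41 m.
Total head at OW-9: h = z + ψ = -44.02 + 16.41 = -27.61 m.
Total head at OW-14: h = -4.79 − 21.48 = -26.27 m.
Head difference: h(OW-9) − h(OW-14) = -27.61 − (-26.27) = -1.34 m.
Hydraulic gradient: i = |Δh| / L = 1.34 / 1309 = 0.00102.
Flow is from higher to lower head: from OW-14 toward OW-9, i.e. toward the north.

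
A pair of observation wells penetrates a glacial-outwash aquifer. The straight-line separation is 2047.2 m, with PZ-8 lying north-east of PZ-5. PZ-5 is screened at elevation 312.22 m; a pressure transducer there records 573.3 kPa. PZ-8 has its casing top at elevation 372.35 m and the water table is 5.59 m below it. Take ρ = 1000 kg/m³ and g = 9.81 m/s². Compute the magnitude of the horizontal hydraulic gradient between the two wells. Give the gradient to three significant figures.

i ≈ 0.00191

Pressure head at PZ-5: ψ = P/(ρg) = 573.3×1000 / (1000 × 9.81) = 58.44 m.
Total head at PZ-5: h = z + ψ = 312.22 + 58.44 = 370.66 m.
Total head at PZ-8: h = 372.35 − 5.59 = 366.76 m.
Head difference: h(PZ-5) − h(PZ-8) = 370.66 − 366.76 = 3.90 m.
Hydraulic gradient: i = |Δh| / L = 3.90 / 2047.2 = 0.00191.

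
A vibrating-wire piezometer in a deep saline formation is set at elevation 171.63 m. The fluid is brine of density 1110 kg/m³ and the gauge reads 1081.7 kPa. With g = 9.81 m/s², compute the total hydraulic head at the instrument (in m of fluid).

h ≈ 270.97 m

ψ = P/(ρg) = 1081.7×1000 / (1110 × 9.81) = 99.34 m.
h = z + ψ = 171.63 + 99.34 = 270.97 m.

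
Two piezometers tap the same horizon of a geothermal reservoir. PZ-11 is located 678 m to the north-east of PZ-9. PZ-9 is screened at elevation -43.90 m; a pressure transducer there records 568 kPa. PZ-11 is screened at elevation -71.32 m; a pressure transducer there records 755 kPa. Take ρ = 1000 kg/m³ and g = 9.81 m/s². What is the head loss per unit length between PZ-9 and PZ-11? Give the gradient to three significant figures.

Pressure head at PZ-9: ψ = P/(ρg) = 568×1000 / (1000 × 9.81) = 57.90 m.
Total head at PZ-9: h = z + ψ = -43.90 + 57.90 = 14.00 m.
Pressure head at PZ-11: ψ = P/(ρg) = 755×1000 / (1000 × 9.81) = 76.96 m.
Total head at PZ-11: h = z + ψ = -71.32 + 76.96 = 5.64 m.
Head difference: h(PZ-9) − h(PZ-11) = 14.00 − 5.64 = 8.36 m.
Hydraulic gradient: i = |Δh| / L = 8.36 / 678 = 0.0123.

i ≈ 0.0123 m/m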